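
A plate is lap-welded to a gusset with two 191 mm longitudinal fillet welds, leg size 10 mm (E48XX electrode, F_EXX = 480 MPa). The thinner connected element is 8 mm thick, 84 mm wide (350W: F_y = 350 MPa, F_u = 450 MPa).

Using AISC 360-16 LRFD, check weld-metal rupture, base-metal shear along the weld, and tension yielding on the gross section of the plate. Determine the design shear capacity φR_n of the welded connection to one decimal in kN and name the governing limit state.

Weld metal: throat = 0.707×10 = 7.07 mm, L = 2×191 = 382 mm. φR_n = 0.75 × 0.6 × 480 × 7.07 × 382 = 583.4 kN.
Base metal shear (8 mm plate): yield φR_n = 1.0×0.6×350×8×382 = 641.8 kN; rupture φR_n = 0.75×0.6×450×8×382 = 618.8 kN; take 618.8 kN (rupture).
Tension yield (gross): A_g = 84×8 = 672 mm². φR_n = 0.90 × 350 × 672 = 211.7 kN.
Governing: min(583.4, 618.8, 211.7) = 211.7 kN → gross-section yield.

211.7 kN (gross-section yield governs)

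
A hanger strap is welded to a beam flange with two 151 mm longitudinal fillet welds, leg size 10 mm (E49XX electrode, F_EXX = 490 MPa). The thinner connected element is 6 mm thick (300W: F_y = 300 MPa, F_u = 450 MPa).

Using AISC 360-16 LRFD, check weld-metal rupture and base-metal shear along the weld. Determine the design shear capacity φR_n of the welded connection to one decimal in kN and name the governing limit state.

Weld metal: throat = 0.707×10 = 7.07 mm, L = 2×151 = 302 mm. φR_n = 0.75 × 0.6 × 490 × 7.07 × 302 = 470.8 kN.
Base metal shear (6 mm plate): yield φR_n = 1.0×0.6×300×6×302 = 326.2 kN; rupture φR_n = 0.75×0.6×450×6×302 = 366.9 kN; take 326.2 kN (yield).
Governing: min(470.8, 326.2) = 326.2 kN → base-metal shear.

326.2 kN (base-metal shear governs)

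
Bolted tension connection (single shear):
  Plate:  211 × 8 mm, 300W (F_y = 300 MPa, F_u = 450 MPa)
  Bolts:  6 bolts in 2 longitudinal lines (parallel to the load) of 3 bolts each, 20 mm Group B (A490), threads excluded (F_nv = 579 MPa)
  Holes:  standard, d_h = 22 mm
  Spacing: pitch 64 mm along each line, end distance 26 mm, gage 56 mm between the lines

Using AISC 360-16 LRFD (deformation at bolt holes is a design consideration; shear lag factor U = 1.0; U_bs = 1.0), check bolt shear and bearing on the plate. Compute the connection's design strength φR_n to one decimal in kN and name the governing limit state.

615.6 kN (bearing governs)

Bolt shear: A_b = π(20)²/4 = 314.16 mm². φR_n = 0.75 × 579 × 314.16 × 6 × 1 = 818.5 kN.
Bearing (8 mm plate, F_u = 450 MPa): end bolts L_c = 26 − 22/2 = 15, R_n = min(1.2×15×8×450, 2.4×20×8×450) = 64.8 kN/bolt; interior L_c = 64 − 22 = 42, R_n = 172.8 kN/bolt. φR_n = 0.75 × (2×64.8 + 4×172.8) = 615.6 kN.
Governing: min(818.5, 615.6) = 615.6 kN → bearing.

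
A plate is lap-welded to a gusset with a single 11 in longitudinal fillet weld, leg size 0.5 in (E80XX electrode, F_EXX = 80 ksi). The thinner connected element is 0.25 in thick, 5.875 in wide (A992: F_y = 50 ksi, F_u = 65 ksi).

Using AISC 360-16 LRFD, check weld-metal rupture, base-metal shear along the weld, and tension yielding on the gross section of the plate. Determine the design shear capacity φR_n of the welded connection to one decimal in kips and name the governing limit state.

Weld metal: throat = 0.707×0.5 = 0.3535 in, L = 11 in. φR_n = 0.75 × 0.6 × 80 × 0.3535 × 11 = 140.0 kips.
Base metal shear (0.25 in plate): yield φR_n = 1.0×0.6×50×0.25×11 = 82.5 kips; rupture φR_n = 0.75×0.6×65×0.25×11 = 80.4 kips; take 80.4 kips (rupture).
Tension yield (gross): A_g = 5.875×0.25 = 1.4688 in². φR_n = 0.90 × 50 × 1.4688 = 66.1 kips.
Governing: min(140.0, 80.4, 66.1) = 66.1 kips → gross-section yield.

66.1 kips (gross-section yield governs)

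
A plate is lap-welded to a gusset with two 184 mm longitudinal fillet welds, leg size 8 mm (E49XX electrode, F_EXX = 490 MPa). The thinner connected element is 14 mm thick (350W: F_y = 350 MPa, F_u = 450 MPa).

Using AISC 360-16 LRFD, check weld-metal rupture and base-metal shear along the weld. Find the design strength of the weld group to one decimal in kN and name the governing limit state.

459.0 kN (weld metal governs)

Weld metal: throat = 0.707×8 = 5.656 mm, L = 2×184 = 368 mm. φR_n = 0.75 × 0.6 × 490 × 5.656 × 368 = 459.0 kN.
Base metal shear (14 mm plate): yield φR_n = 1.0×0.6×350×14×368 = 1081.9 kN; rupture φR_n = 0.75×0.6×450×14×368 = 1043.3 kN; take 1043.3 kN (rupture).
Governing: min(459.0, 1043.3) = 459.0 kN → weld metal.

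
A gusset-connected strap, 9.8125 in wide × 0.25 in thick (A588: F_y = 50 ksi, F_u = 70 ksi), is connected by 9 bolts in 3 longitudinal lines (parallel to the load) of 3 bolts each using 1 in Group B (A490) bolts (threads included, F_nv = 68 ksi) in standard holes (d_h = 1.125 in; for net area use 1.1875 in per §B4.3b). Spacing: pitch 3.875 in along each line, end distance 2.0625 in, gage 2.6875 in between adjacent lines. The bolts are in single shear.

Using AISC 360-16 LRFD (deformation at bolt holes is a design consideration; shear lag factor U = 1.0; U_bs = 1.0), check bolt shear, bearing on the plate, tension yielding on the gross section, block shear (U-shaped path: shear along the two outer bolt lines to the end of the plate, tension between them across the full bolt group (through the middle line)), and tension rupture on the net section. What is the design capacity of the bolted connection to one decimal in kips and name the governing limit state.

Bolt shear: A_b = π(1)²/4 = 0.7854 in². φR_n = 0.75 × 68 × 0.7854 × 9 × 1 = 360.5 kips.
Bearing (0.25 in plate, F_u = 70 ksi): end bolts L_c = 2.0625 − 1.125/2 = 1.5, R_n = min(1.2×1.5×0.25×70, 2.4×1×0.25×70) = 31.5 kips/bolt; interior L_c = 3.875 − 1.125 = 2.75, R_n = 42 kips/bolt. φR_n = 0.75 × (3×31.5 + 6×42) = 259.9 kips.
Tension yield (gross): A_g = 9.8125×0.25 = 2.4531 in². φR_n = 0.90 × 50 × 2.4531 = 110.4 kips.
Block shear: shear path 2×[2.0625+2×3.875] = 2×9.8125 in, A_gv = 4.9063, A_nv = 2×(9.8125 − 2.5×1.1875)×0.25 = 3.4219 in²; tension across gage: (5.375 − 2×1.1875)×0.25 = 0.75 in². R_n = min(0.6×70×3.4219, 0.6×50×4.9063) + 1.0×70×0.75 = min(143.72, 147.19) + 52.5 = 196.22 kips. φR_n = 0.75 × 196.22 = 147.2 kips.
Tension rupture (net): A_n = (9.8125 − 3×1.1875)×0.25 = 1.5625 in² (U = 1.0, A_e = A_n). φR_n = 0.75 × 70 × 1.5625 = 82.0 kips.
Governing: min(360.5, 259.9, 110.4, 147.2, 82.0) = 82.0 kips → net-section rupture.

82.0 kips (net-section rupture governs)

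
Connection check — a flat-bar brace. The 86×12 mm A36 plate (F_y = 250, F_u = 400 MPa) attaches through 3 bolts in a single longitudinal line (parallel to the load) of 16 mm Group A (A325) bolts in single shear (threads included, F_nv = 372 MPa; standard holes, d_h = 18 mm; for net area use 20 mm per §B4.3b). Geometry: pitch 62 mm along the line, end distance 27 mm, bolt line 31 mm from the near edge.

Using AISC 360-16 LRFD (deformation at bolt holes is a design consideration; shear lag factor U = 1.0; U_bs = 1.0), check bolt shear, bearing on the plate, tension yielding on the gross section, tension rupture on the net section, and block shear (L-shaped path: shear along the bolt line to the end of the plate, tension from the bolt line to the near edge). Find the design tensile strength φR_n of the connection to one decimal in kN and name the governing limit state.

168.3 kN (bolt shear governs)

Bolt shear: A_b = π(16)²/4 = 201.06 mm². φR_n = 0.75 × 372 × 201.06 × 3 × 1 = 168.3 kN.
Bearing (12 mm plate, F_u = 400 MPa): end bolts L_c = 27 − 18/2 = 18, R_n = min(1.2×18×12×400, 2.4×16×12×400) = 103.68 kN/bolt; interior L_c = 62 − 18 = 44, R_n = 184.32 kN/bolt. φR_n = 0.75 × (1×103.68 + 2×184.32) = 354.2 kN.
Tension yield (gross): A_g = 86×12 = 1032 mm². φR_n = 0.90 × 250 × 1032 = 232.2 kN.
Tension rupture (net): A_n = (86 − 1×20)×12 = 792 mm² (U = 1.0, A_e = A_n). φR_n = 0.75 × 400 × 792 = 237.6 kN.
Block shear: shear path 1×[27+2×62] = 1×151 mm, A_gv = 1812, A_nv = 1×(151 − 2.5×20)×12 = 1212 mm²; tension to near edge: (31 − 0.5×20)×12 = 252 mm². R_n = min(0.6×400×1212, 0.6×250×1812) + 1.0×400×252 = min(290.88, 271.8) + 100.8 = 372.6 kN. φR_n = 0.75 × 372.6 = 279.5 kN.
Governing: min(168.3, 354.2, 232.2, 237.6, 279.5) = 168.3 kN → bolt shear.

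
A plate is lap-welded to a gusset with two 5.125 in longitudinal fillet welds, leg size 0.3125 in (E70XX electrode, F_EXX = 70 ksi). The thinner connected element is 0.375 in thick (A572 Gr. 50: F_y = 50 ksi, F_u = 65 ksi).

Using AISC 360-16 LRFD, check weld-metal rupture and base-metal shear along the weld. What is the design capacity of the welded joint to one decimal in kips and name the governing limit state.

71.3 kips (weld metal governs)

Weld metal: throat = 0.707×0.3125 = 0.22094 in, L = 2×5.125 = 10.25 in. φR_n = 0.75 × 0.6 × 70 × 0.22094 × 10.25 = 71.3 kips.
Base metal shear (0.375 in plate): yield φR_n = 1.0×0.6×50×0.375×10.25 = 115.3 kips; rupture φR_n = 0.75×0.6×65×0.375×10.25 = 112.4 kips; take 112.4 kips (rupture).
Governing: min(71.3, 112.4) = 71.3 kips → weld metal.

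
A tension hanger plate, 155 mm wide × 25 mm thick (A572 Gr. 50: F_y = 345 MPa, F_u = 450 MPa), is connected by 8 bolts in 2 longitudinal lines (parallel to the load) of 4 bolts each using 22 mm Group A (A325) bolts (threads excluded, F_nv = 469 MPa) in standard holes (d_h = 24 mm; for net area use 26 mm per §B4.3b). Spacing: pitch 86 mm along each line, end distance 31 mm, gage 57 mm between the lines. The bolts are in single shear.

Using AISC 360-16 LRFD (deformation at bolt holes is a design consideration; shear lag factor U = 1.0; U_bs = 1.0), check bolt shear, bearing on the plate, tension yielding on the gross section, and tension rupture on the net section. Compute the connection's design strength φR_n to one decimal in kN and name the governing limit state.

Bolt shear: A_b = π(22)²/4 = 380.13 mm². φR_n = 0.75 × 469 × 380.13 × 8 × 1 = 1069.7 kN.
Bearing (25 mm plate, F_u = 450 MPa): end bolts L_c = 31 − 24/2 = 19, R_n = min(1.2×19×25×450, 2.4×22×25×450) = 256.5 kN/bolt; interior L_c = 86 − 24 = 62, R_n = 594 kN/bolt. φR_n = 0.75 × (2×256.5 + 6×594) = 3057.8 kN.
Tension yield (gross): A_g = 155×25 = 3875 mm². φR_n = 0.90 × 345 × 3875 = 1203.2 kN.
Tension rupture (net): A_n = (155 − 2×26)×25 = 2575 mm² (U = 1.0, A_e = A_n). φR_n = 0.75 × 450 × 2575 = 869.1 kN.
Governing: min(1069.7, 3057.8, 1203.2, 869.1) = 869.1 kN → net-section rupture.

869.1 kN (net-section rupture governs)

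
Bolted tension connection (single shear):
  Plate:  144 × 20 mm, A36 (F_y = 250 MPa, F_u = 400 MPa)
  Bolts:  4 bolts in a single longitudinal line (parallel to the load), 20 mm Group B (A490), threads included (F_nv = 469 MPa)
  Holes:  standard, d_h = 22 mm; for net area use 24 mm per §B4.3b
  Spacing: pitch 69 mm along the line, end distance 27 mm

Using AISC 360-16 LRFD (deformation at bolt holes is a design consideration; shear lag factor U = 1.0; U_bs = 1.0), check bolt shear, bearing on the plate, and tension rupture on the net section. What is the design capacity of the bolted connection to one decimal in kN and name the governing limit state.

Bolt shear: A_b = π(20)²/4 = 314.16 mm². φR_n = 0.75 × 469 × 314.16 × 4 × 1 = 442.0 kN.
Bearing (20 mm plate, F_u = 400 MPa): end bolts L_c = 27 − 22/2 = 16, R_n = min(1.2×16×20×400, 2.4×20×20×400) = 153.6 kN/bolt; interior L_c = 69 − 22 = 47, R_n = 384 kN/bolt. φR_n = 0.75 × (1×153.6 + 3×384) = 979.2 kN.
Tension rupture (net): A_n = (144 − 1×24)×20 = 2400 mm² (U = 1.0, A_e = A_n). φR_n = 0.75 × 400 × 2400 = 720.0 kN.
Governing: min(442.0, 979.2, 720.0) = 442.0 kN → bolt shear.

442.0 kN (bolt shear governs)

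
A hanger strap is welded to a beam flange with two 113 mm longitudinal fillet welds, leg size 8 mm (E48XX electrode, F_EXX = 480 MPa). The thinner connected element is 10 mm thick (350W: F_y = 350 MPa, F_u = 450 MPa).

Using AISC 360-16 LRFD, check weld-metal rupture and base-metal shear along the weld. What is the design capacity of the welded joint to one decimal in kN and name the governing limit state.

276.1 kN (weld metal governs)

Weld metal: throat = 0.707×8 = 5.656 mm, L = 2×113 = 226 mm. φR_n = 0.75 × 0.6 × 480 × 5.656 × 226 = 276.1 kN.
Base metal shear (10 mm plate): yield φR_n = 1.0×0.6×350×10×226 = 474.6 kN; rupture φR_n = 0.75×0.6×450×10×226 = 457.7 kN; take 457.7 kN (rupture).
Governing: min(276.1, 457.7) = 276.1 kN → weld metal.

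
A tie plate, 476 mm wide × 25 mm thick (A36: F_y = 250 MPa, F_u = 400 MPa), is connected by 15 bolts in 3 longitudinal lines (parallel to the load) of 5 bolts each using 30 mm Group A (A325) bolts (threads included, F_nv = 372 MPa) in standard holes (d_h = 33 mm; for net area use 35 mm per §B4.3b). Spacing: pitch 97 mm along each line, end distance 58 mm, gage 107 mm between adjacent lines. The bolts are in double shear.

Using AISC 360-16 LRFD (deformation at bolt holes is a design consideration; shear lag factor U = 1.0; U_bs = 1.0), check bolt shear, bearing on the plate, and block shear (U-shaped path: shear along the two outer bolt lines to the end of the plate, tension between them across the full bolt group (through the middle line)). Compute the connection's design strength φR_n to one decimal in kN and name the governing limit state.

3588.8 kN (block shear governs)

Bolt shear: A_b = π(30)²/4 = 706.86 mm². φR_n = 0.75 × 372 × 706.86 × 15 × 2 = 5916.4 kN.
Bearing (25 mm plate, F_u = 400 MPa): end bolts L_c = 58 − 33/2 = 41.5, R_n = min(1.2×41.5×25×400, 2.4×30×25×400) = 498 kN/bolt; interior L_c = 97 − 33 = 64, R_n = 720 kN/bolt. φR_n = 0.75 × (3×498 + 12×720) = 7600.5 kN.
Block shear: shear path 2×[58+4×97] = 2×446 mm, A_gv = 22300, A_nv = 2×(446 − 4.5×35)×25 = 14425 mm²; tension across gage: (214 − 2×35)×25 = 3600 mm². R_n = min(0.6×400×14425, 0.6×250×22300) + 1.0×400×3600 = min(3462, 3345) + 1440 = 4785 kN. φR_n = 0.75 × 4785 = 3588.8 kN.
Governing: min(5916.4, 7600.5, 3588.8) = 3588.8 kN → block shear.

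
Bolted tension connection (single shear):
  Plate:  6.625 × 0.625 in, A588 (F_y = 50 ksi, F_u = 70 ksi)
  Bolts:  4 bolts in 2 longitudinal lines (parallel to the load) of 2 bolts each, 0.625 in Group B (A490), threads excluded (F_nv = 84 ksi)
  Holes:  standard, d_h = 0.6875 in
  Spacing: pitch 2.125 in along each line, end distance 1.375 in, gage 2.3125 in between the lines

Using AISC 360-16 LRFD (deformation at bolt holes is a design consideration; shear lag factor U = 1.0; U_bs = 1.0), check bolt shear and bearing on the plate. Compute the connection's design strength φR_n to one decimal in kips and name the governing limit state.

Bolt shear: A_b = π(0.625)²/4 = 0.3068 in². φR_n = 0.75 × 84 × 0.3068 × 4 × 1 = 77.3 kips.
Bearing (0.625 in plate, F_u = 70 ksi): end bolts L_c = 1.375 − 0.6875/2 = 1.03125, R_n = min(1.2×1.03125×0.625×70, 2.4×0.625×0.625×70) = 54.141 kips/bolt; interior L_c = 2.125 − 0.6875 = 1.4375, R_n = 65.625 kips/bolt. φR_n = 0.75 × (2×54.141 + 2×65.625) = 179.6 kips.
Governing: min(77.3, 179.6) = 77.3 kips → bolt shear.

77.3 kips (bolt shear governs)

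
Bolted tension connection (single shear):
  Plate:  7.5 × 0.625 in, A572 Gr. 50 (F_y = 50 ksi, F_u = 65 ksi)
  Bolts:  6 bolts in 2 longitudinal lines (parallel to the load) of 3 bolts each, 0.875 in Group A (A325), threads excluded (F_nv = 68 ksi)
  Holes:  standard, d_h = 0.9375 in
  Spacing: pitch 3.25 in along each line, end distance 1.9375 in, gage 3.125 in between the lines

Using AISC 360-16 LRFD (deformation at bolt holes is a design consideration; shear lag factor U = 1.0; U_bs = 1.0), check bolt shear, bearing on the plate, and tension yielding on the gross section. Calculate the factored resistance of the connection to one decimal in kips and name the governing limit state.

184.0 kips (bolt shear governs)

Bolt shear: A_b = π(0.875)²/4 = 0.60132 in². φR_n = 0.75 × 68 × 0.60132 × 6 × 1 = 184.0 kips.
Bearing (0.625 in plate, F_u = 65 ksi): end bolts L_c = 1.9375 − 0.9375/2 = 1.46875, R_n = min(1.2×1.46875×0.625×65, 2.4×0.875×0.625×65) = 71.602 kips/bolt; interior L_c = 3.25 − 0.9375 = 2.3125, R_n = 85.313 kips/bolt. φR_n = 0.75 × (2×71.602 + 4×85.313) = 363.3 kips.
Tension yield (gross): A_g = 7.5×0.625 = 4.6875 in². φR_n = 0.90 × 50 × 4.6875 = 210.9 kips.
Governing: min(184.0, 363.3, 210.9) = 184.0 kips → bolt shear.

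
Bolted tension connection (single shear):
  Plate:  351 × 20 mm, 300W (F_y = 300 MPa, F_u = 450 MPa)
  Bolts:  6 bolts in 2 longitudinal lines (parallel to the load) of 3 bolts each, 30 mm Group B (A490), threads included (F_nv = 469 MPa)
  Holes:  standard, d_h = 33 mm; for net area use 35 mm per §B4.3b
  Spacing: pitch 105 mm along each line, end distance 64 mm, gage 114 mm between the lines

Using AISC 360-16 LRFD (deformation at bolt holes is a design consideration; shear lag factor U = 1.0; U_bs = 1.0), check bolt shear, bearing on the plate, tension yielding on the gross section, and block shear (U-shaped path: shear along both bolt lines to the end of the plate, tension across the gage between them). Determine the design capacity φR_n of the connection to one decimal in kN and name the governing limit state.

Bolt shear: A_b = π(30)²/4 = 706.86 mm². φR_n = 0.75 × 469 × 706.86 × 6 × 1 = 1491.8 kN.
Bearing (20 mm plate, F_u = 450 MPa): end bolts L_c = 64 − 33/2 = 47.5, R_n = min(1.2×47.5×20×450, 2.4×30×20×450) = 513 kN/bolt; interior L_c = 105 − 33 = 72, R_n = 648 kN/bolt. φR_n = 0.75 × (2×513 + 4×648) = 2713.5 kN.
Tension yield (gross): A_g = 351×20 = 7020 mm². φR_n = 0.90 × 300 × 7020 = 1895.4 kN.
Block shear: shear path 2×[64+2×105] = 2×274 mm, A_gv = 10960, A_nv = 2×(274 − 2.5×35)×20 = 7460 mm²; tension across gage: (114 − 1×35)×20 = 1580 mm². R_n = min(0.6×450×7460, 0.6×300×10960) + 1.0×450×1580 = min(2014.2, 1972.8) + 711 = 2683.8 kN. φR_n = 0.75 × 2683.8 = 2012.9 kN.
Governing: min(1491.8, 2713.5, 1895.4, 2012.9) = 1491.8 kN → bolt shear.

1491.8 kN (bolt shear governs)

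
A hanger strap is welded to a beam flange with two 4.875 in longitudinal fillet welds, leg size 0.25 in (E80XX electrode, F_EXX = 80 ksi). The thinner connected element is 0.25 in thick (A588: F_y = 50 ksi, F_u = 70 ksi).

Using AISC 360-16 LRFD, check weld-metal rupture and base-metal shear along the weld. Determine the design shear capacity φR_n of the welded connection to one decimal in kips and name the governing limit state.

Weld metal: throat = 0.707×0.25 = 0.17675 in, L = 2×4.875 = 9.75 in. φR_n = 0.75 × 0.6 × 80 × 0.17675 × 9.75 = 62.0 kips.
Base metal shear (0.25 in plate): yield φR_n = 1.0×0.6×50×0.25×9.75 = 73.1 kips; rupture φR_n = 0.75×0.6×70×0.25×9.75 = 76.8 kips; take 73.1 kips (yield).
Governing: min(62.0, 73.1) = 62.0 kips → weld metal.

62.0 kips (weld metal governs)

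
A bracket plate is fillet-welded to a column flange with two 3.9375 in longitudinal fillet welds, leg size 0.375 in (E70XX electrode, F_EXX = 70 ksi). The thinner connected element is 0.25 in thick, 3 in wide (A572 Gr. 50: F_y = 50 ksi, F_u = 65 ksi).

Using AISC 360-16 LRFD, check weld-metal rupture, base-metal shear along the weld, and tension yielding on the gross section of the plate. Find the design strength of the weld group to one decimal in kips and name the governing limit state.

33.8 kips (gross-section yield governs)

Weld metal: throat = 0.707×0.375 = 0.26513 in, L = 2×3.9375 = 7.875 in. φR_n = 0.75 × 0.6 × 70 × 0.26513 × 7.875 = 65.8 kips.
Base metal shear (0.25 in plate): yield φR_n = 1.0×0.6×50×0.25×7.875 = 59.1 kips; rupture φR_n = 0.75×0.6×65×0.25×7.875 = 57.6 kips; take 57.6 kips (rupture).
Tension yield (gross): A_g = 3×0.25 = 0.75 in². φR_n = 0.90 × 50 × 0.75 = 33.8 kips.
Governing: min(65.8, 57.6, 33.8) = 33.8 kips → gross-section yield.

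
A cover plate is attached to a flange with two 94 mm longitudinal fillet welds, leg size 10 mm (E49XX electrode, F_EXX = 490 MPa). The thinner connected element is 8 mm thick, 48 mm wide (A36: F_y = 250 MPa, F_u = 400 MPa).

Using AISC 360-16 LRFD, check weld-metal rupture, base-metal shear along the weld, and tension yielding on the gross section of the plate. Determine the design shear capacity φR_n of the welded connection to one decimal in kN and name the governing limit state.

Weld metal: throat = 0.707×10 = 7.07 mm, L = 2×94 = 188 mm. φR_n = 0.75 × 0.6 × 490 × 7.07 × 188 = 293.1 kN.
Base metal shear (8 mm plate): yield φR_n = 1.0×0.6×250×8×188 = 225.6 kN; rupture φR_n = 0.75×0.6×400×8×188 = 270.7 kN; take 225.6 kN (yield).
Tension yield (gross): A_g = 48×8 = 384 mm². φR_n = 0.90 × 250 × 384 = 86.4 kN.
Governing: min(293.1, 225.6, 86.4) = 86.4 kN → gross-section yield.

86.4 kN (gross-section yield governs)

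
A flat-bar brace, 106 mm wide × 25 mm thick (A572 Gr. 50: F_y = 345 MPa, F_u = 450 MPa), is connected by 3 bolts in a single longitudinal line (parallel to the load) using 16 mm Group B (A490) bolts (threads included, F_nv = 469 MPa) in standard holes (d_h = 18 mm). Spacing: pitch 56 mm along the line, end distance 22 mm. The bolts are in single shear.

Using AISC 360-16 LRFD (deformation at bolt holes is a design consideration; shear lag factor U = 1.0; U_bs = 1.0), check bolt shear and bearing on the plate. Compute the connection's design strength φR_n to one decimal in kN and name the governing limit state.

212.2 kN (bolt shear governs)

Bolt shear: A_b = π(16)²/4 = 201.06 mm². φR_n = 0.75 × 469 × 201.06 × 3 × 1 = 212.2 kN.
Bearing (25 mm plate, F_u = 450 MPa): end bolts L_c = 22 − 18/2 = 13, R_n = min(1.2×13×25×450, 2.4×16×25×450) = 175.5 kN/bolt; interior L_c = 56 − 18 = 38, R_n = 432 kN/bolt. φR_n = 0.75 × (1×175.5 + 2×432) = 779.6 kN.
Governing: min(212.2, 779.6) = 212.2 kN → bolt shear.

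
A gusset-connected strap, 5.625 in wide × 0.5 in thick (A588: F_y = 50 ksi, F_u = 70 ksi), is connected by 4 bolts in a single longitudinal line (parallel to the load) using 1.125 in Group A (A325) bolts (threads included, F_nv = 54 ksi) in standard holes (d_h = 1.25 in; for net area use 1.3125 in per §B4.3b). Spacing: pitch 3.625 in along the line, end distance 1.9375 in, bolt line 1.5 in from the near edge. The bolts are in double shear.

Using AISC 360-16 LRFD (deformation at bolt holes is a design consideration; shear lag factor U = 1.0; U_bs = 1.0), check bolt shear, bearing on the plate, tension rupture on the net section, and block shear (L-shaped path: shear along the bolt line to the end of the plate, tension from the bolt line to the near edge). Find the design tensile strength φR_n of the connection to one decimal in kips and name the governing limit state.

Bolt shear: A_b = π(1.125)²/4 = 0.99402 in². φR_n = 0.75 × 54 × 0.99402 × 4 × 2 = 322.1 kips.
Bearing (0.5 in plate, F_u = 70 ksi): end bolts L_c = 1.9375 − 1.25/2 = 1.3125, R_n = min(1.2×1.3125×0.5×70, 2.4×1.125×0.5×70) = 55.125 kips/bolt; interior L_c = 3.625 − 1.25 = 2.375, R_n = 94.5 kips/bolt. φR_n = 0.75 × (1×55.125 + 3×94.5) = 254.0 kips.
Tension rupture (net): A_n = (5.625 − 1×1.3125)×0.5 = 2.1563 in² (U = 1.0, A_e = A_n). φR_n = 0.75 × 70 × 2.1563 = 113.2 kips.
Block shear: shear path 1×[1.9375+3×3.625] = 1×12.8125 in, A_gv = 6.4063, A_nv = 1×(12.8125 − 3.5×1.3125)×0.5 = 4.1094 in²; tension to near edge: (1.5 − 0.5×1.3125)×0.5 = 0.42188 in². R_n = min(0.6×70×4.1094, 0.6×50×6.4063) + 1.0×70×0.42188 = min(172.59, 192.19) + 29.532 = 202.12 kips. φR_n = 0.75 × 202.12 = 151.6 kips.
Governing: min(322.1, 254.0, 113.2, 151.6) = 113.2 kips → net-section rupture.

113.2 kips (net-section rupture governs)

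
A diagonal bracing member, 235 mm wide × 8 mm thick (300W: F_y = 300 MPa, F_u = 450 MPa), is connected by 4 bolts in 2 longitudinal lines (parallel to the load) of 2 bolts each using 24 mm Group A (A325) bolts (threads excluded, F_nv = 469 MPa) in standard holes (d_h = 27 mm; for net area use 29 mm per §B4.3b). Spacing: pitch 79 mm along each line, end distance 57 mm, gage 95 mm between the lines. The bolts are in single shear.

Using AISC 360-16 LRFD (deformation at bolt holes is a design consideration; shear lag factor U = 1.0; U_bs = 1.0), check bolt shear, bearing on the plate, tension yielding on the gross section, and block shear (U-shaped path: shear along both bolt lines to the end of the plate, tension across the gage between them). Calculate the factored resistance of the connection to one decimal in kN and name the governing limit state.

472.0 kN (block shear governs)

Bolt shear: A_b = π(24)²/4 = 452.39 mm². φR_n = 0.75 × 469 × 452.39 × 4 × 1 = 636.5 kN.
Bearing (8 mm plate, F_u = 450 MPa): end bolts L_c = 57 − 27/2 = 43.5, R_n = min(1.2×43.5×8×450, 2.4×24×8×450) = 187.92 kN/bolt; interior L_c = 79 − 27 = 52, R_n = 207.36 kN/bolt. φR_n = 0.75 × (2×187.92 + 2×207.36) = 592.9 kN.
Tension yield (gross): A_g = 235×8 = 1880 mm². φR_n = 0.90 × 300 × 1880 = 507.6 kN.
Block shear: shear path 2×[57+1×79] = 2×136 mm, A_gv = 2176, A_nv = 2×(136 − 1.5×29)×8 = 1480 mm²; tension across gage: (95 − 1×29)×8 = 528 mm². R_n = min(0.6×450×1480, 0.6×300×2176) + 1.0×450×528 = min(399.6, 391.68) + 237.6 = 629.28 kN. φR_n = 0.75 × 629.28 = 472.0 kN.
Governing: min(636.5, 592.9, 507.6, 472.0) = 472.0 kN → block shear.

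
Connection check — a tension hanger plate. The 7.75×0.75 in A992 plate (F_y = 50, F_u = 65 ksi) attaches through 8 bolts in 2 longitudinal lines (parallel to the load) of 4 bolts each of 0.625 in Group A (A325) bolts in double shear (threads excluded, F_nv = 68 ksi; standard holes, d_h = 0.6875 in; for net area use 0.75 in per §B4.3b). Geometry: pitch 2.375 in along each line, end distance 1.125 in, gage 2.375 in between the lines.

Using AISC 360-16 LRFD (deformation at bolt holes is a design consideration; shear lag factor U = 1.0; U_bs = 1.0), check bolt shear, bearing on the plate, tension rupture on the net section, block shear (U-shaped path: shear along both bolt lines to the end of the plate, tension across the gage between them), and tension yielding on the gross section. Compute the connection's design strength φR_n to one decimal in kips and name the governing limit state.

228.5 kips (net-section rupture governs)

Bolt shear: A_b = π(0.625)²/4 = 0.3068 in². φR_n = 0.75 × 68 × 0.3068 × 8 × 2 = 250.3 kips.
Bearing (0.75 in plate, F_u = 65 ksi): end bolts L_c = 1.125 − 0.6875/2 = 0.78125, R_n = min(1.2×0.78125×0.75×65, 2.4×0.625×0.75×65) = 45.703 kips/bolt; interior L_c = 2.375 − 0.6875 = 1.6875, R_n = 73.125 kips/bolt. φR_n = 0.75 × (2×45.703 + 6×73.125) = 397.6 kips.
Tension rupture (net): A_n = (7.75 − 2×0.75)×0.75 = 4.6875 in² (U = 1.0, A_e = A_n). φR_n = 0.75 × 65 × 4.6875 = 228.5 kips.
Block shear: shear path 2×[1.125+3×2.375] = 2×8.25 in, A_gv = 12.375, A_nv = 2×(8.25 − 3.5×0.75)×0.75 = 8.4375 in²; tension across gage: (2.375 − 1×0.75)×0.75 = 1.2188 in². R_n = min(0.6×65×8.4375, 0.6×50×12.375) + 1.0×65×1.2188 = min(329.06, 371.25) + 79.222 = 408.28 kips. φR_n = 0.75 × 408.28 = 306.2 kips.
Tension yield (gross): A_g = 7.75×0.75 = 5.8125 in². φR_n = 0.90 × 50 × 5.8125 = 261.6 kips.
Governing: min(250.3, 397.6, 228.5, 306.2, 261.6) = 228.5 kips → net-section rupture.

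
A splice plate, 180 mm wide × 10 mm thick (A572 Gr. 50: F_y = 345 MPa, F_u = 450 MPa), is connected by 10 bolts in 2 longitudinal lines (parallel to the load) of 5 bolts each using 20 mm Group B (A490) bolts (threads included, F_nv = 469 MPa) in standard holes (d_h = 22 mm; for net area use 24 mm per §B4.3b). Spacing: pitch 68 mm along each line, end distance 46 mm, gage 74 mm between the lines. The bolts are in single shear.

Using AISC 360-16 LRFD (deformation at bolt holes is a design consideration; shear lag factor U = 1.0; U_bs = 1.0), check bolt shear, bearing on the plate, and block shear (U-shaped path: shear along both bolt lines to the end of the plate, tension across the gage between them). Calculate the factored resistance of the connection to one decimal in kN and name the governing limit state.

1019.3 kN (block shear governs)

Bolt shear: A_b = π(20)²/4 = 314.16 mm². φR_n = 0.75 × 469 × 314.16 × 10 × 1 = 1105.1 kN.
Bearing (10 mm plate, F_u = 450 MPa): end bolts L_c = 46 − 22/2 = 35, R_n = min(1.2×35×10×450, 2.4×20×10×450) = 189 kN/bolt; interior L_c = 68 − 22 = 46, R_n = 216 kN/bolt. φR_n = 0.75 × (2×189 + 8×216) = 1579.5 kN.
Block shear: shear path 2×[46+4×68] = 2×318 mm, A_gv = 6360, A_nv = 2×(318 − 4.5×24)×10 = 4200 mm²; tension across gage: (74 − 1×24)×10 = 500 mm². R_n = min(0.6×450×4200, 0.6×345×6360) + 1.0×450×500 = min(1134, 1316.5) + 225 = 1359 kN. φR_n = 0.75 × 1359 = 1019.3 kN.
Governing: min(1105.1, 1579.5, 1019.3) = 1019.3 kN → block shear.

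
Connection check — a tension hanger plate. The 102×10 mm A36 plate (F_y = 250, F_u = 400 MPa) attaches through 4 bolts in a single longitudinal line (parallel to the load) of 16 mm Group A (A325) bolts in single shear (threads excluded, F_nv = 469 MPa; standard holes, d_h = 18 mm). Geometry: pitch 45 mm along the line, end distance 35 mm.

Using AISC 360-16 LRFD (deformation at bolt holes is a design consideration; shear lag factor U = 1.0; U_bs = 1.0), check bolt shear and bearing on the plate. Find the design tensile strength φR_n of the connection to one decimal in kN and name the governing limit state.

Bolt shear: A_b = π(16)²/4 = 201.06 mm². φR_n = 0.75 × 469 × 201.06 × 4 × 1 = 282.9 kN.
Bearing (10 mm plate, F_u = 400 MPa): end bolts L_c = 35 − 18/2 = 26, R_n = min(1.2×26×10×400, 2.4×16×10×400) = 124.8 kN/bolt; interior L_c = 45 − 18 = 27, R_n = 129.6 kN/bolt. φR_n = 0.75 × (1×124.8 + 3×129.6) = 385.2 kN.
Governing: min(282.9, 385.2) = 282.9 kN → bolt shear.

282.9 kN (bolt shear governs)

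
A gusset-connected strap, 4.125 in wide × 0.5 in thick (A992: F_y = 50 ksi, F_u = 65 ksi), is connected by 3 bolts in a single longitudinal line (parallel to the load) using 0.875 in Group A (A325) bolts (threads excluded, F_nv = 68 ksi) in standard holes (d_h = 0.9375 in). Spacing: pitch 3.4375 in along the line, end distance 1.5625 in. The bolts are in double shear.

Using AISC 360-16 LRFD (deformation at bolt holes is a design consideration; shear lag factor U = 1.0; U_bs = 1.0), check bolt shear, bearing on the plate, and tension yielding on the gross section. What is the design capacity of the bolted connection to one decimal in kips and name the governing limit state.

Bolt shear: A_b = π(0.875)²/4 = 0.60132 in². φR_n = 0.75 × 68 × 0.60132 × 3 × 2 = 184.0 kips.
Bearing (0.5 in plate, F_u = 65 ksi): end bolts L_c = 1.5625 − 0.9375/2 = 1.09375, R_n = min(1.2×1.09375×0.5×65, 2.4×0.875×0.5×65) = 42.656 kips/bolt; interior L_c = 3.4375 − 0.9375 = 2.5, R_n = 68.25 kips/bolt. φR_n = 0.75 × (1×42.656 + 2×68.25) = 134.4 kips.
Tension yield (gross): A_g = 4.125×0.5 = 2.0625 in². φR_n = 0.90 × 50 × 2.0625 = 92.8 kips.
Governing: min(184.0, 134.4, 92.8) = 92.8 kips → gross-section yield.

92.8 kips (gross-section yield governs)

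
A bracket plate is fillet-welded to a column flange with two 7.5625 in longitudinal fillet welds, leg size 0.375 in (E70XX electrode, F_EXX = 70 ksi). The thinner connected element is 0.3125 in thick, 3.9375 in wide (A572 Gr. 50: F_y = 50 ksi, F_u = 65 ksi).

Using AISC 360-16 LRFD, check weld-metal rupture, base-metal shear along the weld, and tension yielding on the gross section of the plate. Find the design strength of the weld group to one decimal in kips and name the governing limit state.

Weld metal: throat = 0.707×0.375 = 0.26513 in, L = 2×7.5625 = 15.125 in. φR_n = 0.75 × 0.6 × 70 × 0.26513 × 15.125 = 126.3 kips.
Base metal shear (0.3125 in plate): yield φR_n = 1.0×0.6×50×0.3125×15.125 = 141.8 kips; rupture φR_n = 0.75×0.6×65×0.3125×15.125 = 138.3 kips; take 138.3 kips (rupture).
Tension yield (gross): A_g = 3.9375×0.3125 = 1.2305 in². φR_n = 0.90 × 50 × 1.2305 = 55.4 kips.
Governing: min(126.3, 138.3, 55.4) = 55.4 kips → gross-section yield.

55.4 kips (gross-section yield governs)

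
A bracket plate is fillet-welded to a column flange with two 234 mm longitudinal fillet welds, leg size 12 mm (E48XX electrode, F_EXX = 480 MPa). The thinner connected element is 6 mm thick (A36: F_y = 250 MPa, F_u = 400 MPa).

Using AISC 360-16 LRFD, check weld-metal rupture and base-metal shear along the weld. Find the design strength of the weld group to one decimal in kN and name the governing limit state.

421.2 kN (base-metal shear governs)

Weld metal: throat = 0.707×12 = 8.484 mm, L = 2×234 = 468 mm. φR_n = 0.75 × 0.6 × 480 × 8.484 × 468 = 857.6 kN.
Base metal shear (6 mm plate): yield φR_n = 1.0×0.6×250×6×468 = 421.2 kN; rupture φR_n = 0.75×0.6×400×6×468 = 505.4 kN; take 421.2 kN (yield).
Governing: min(857.6, 421.2) = 421.2 kN → base-metal shear.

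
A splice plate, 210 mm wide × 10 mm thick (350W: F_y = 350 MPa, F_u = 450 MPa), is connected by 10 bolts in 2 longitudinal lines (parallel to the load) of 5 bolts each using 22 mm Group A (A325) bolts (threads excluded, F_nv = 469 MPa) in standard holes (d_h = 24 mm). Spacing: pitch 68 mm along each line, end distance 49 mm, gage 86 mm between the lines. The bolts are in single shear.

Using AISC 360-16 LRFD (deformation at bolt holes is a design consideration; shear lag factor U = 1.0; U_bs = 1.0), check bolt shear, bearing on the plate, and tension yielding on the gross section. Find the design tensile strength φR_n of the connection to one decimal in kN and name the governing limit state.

Bolt shear: A_b = π(22)²/4 = 380.13 mm². φR_n = 0.75 × 469 × 380.13 × 10 × 1 = 1337.1 kN.
Bearing (10 mm plate, F_u = 450 MPa): end bolts L_c = 49 − 24/2 = 37, R_n = min(1.2×37×10×450, 2.4×22×10×450) = 199.8 kN/bolt; interior L_c = 68 − 24 = 44, R_n = 237.6 kN/bolt. φR_n = 0.75 × (2×199.8 + 8×237.6) = 1725.3 kN.
Tension yield (gross): A_g = 210×10 = 2100 mm². φR_n = 0.90 × 350 × 2100 = 661.5 kN.
Governing: min(1337.1, 1725.3, 661.5) = 661.5 kN → gross-section yield.

661.5 kN (gross-section yield governs)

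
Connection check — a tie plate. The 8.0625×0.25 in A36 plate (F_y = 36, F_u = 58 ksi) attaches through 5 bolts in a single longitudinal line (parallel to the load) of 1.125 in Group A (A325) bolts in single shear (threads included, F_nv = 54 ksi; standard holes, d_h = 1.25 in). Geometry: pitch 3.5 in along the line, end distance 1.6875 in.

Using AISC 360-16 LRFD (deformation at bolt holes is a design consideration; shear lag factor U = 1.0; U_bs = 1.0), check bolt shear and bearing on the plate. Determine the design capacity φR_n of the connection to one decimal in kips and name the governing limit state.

131.3 kips (bearing governs)

Bolt shear: A_b = π(1.125)²/4 = 0.99402 in². φR_n = 0.75 × 54 × 0.99402 × 5 × 1 = 201.3 kips.
Bearing (0.25 in plate, F_u = 58 ksi): end bolts L_c = 1.6875 − 1.25/2 = 1.0625, R_n = min(1.2×1.0625×0.25×58, 2.4×1.125×0.25×58) = 18.488 kips/bolt; interior L_c = 3.5 − 1.25 = 2.25, R_n = 39.15 kips/bolt. φR_n = 0.75 × (1×18.488 + 4×39.15) = 131.3 kips.
Governing: min(201.3, 131.3) = 131.3 kips → bearing.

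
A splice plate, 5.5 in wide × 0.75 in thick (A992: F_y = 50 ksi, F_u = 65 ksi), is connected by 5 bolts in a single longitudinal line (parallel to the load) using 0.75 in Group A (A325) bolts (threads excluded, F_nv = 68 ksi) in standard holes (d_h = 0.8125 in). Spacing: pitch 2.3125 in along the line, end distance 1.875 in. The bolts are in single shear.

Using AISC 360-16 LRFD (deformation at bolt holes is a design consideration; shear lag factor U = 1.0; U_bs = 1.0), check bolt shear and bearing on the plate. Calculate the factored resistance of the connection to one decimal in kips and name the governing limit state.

112.7 kips (bolt shear governs)

Bolt shear: A_b = π(0.75)²/4 = 0.44179 in². φR_n = 0.75 × 68 × 0.44179 × 5 × 1 = 112.7 kips.
Bearing (0.75 in plate, F_u = 65 ksi): end bolts L_c = 1.875 − 0.8125/2 = 1.46875, R_n = min(1.2×1.46875×0.75×65, 2.4×0.75×0.75×65) = 85.922 kips/bolt; interior L_c = 2.3125 − 0.8125 = 1.5, R_n = 87.75 kips/bolt. φR_n = 0.75 × (1×85.922 + 4×87.75) = 327.7 kips.
Governing: min(112.7, 327.7) = 112.7 kips → bolt shear.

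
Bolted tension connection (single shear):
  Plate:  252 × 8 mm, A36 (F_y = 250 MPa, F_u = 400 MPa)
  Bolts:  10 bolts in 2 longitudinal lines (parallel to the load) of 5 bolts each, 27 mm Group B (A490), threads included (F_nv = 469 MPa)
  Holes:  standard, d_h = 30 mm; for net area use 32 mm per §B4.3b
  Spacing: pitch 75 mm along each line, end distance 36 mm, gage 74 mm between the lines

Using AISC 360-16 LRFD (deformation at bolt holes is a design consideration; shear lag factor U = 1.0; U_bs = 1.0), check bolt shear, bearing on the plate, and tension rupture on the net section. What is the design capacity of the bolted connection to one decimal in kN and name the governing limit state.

Bolt shear: A_b = π(27)²/4 = 572.56 mm². φR_n = 0.75 × 469 × 572.56 × 10 × 1 = 2014.0 kN.
Bearing (8 mm plate, F_u = 400 MPa): end bolts L_c = 36 − 30/2 = 21, R_n = min(1.2×21×8×400, 2.4×27×8×400) = 80.64 kN/bolt; interior L_c = 75 − 30 = 45, R_n = 172.8 kN/bolt. φR_n = 0.75 × (2×80.64 + 8×172.8) = 1157.8 kN.
Tension rupture (net): A_n = (252 − 2×32)×8 = 1504 mm² (U = 1.0, A_e = A_n). φR_n = 0.75 × 400 × 1504 = 451.2 kN.
Governing: min(2014.0, 1157.8, 451.2) = 451.2 kN → net-section rupture.

451.2 kN (net-section rupture governs)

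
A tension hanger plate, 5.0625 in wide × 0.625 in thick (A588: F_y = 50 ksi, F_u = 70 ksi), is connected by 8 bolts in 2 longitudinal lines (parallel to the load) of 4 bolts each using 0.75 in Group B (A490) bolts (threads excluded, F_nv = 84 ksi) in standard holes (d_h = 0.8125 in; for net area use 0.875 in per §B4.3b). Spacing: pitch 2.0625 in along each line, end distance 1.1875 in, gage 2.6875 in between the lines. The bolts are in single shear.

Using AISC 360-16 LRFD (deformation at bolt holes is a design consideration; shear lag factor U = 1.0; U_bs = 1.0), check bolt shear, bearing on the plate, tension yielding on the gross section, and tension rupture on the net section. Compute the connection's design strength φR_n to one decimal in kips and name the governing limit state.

Bolt shear: A_b = π(0.75)²/4 = 0.44179 in². φR_n = 0.75 × 84 × 0.44179 × 8 × 1 = 222.7 kips.
Bearing (0.625 in plate, F_u = 70 ksi): end bolts L_c = 1.1875 − 0.8125/2 = 0.78125, R_n = min(1.2×0.78125×0.625×70, 2.4×0.75×0.625×70) = 41.016 kips/bolt; interior L_c = 2.0625 − 0.8125 = 1.25, R_n = 65.625 kips/bolt. φR_n = 0.75 × (2×41.016 + 6×65.625) = 356.8 kips.
Tension yield (gross): A_g = 5.0625×0.625 = 3.1641 in². φR_n = 0.90 × 50 × 3.1641 = 142.4 kips.
Tension rupture (net): A_n = (5.0625 − 2×0.875)×0.625 = 2.0703 in² (U = 1.0, A_e = A_n). φR_n = 0.75 × 70 × 2.0703 = 108.7 kips.
Governing: min(222.7, 356.8, 142.4, 108.7) = 108.7 kips → net-section rupture.

108.7 kips (net-section rupture governs)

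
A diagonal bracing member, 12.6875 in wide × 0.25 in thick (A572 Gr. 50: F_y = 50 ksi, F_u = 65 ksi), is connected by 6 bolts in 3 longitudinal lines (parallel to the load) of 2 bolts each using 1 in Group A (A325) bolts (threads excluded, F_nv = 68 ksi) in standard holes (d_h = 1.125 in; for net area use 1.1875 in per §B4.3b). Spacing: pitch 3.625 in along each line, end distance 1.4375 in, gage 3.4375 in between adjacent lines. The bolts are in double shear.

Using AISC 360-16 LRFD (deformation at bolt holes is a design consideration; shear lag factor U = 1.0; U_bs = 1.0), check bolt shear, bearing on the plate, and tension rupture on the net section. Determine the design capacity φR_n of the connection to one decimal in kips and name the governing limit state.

111.2 kips (net-section rupture governs)

Bolt shear: A_b = π(1)²/4 = 0.7854 in². φR_n = 0.75 × 68 × 0.7854 × 6 × 2 = 480.7 kips.
Bearing (0.25 in plate, F_u = 65 ksi): end bolts L_c = 1.4375 − 1.125/2 = 0.875, R_n = min(1.2×0.875×0.25×65, 2.4×1×0.25×65) = 17.063 kips/bolt; interior L_c = 3.625 − 1.125 = 2.5, R_n = 39 kips/bolt. φR_n = 0.75 × (3×17.063 + 3×39) = 126.1 kips.
Tension rupture (net): A_n = (12.6875 − 3×1.1875)×0.25 = 2.2813 in² (U = 1.0, A_e = A_n). φR_n = 0.75 × 65 × 2.2813 = 111.2 kips.
Governing: min(480.7, 126.1, 111.2) = 111.2 kips → net-section rupture.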